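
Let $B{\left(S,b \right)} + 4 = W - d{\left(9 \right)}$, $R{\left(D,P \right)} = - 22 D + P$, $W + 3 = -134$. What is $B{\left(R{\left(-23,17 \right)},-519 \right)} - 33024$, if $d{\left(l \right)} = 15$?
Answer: $-33180$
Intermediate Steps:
$W = -137$ ($W = -3 - 134 = -137$)
$R{\left(D,P \right)} = P - 22 D$
$B{\left(S,b \right)} = -156$ ($B{\left(S,b \right)} = -4 - 152 = -156$)
$B{\left(R{\left(-23,17 \right)},-519 \right)} - 33024 = -156 - 33024 = -33180$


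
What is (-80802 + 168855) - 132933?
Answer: -44880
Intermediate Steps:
(-80802 + 168855) - 132933 = 88053 - 132933 = -44880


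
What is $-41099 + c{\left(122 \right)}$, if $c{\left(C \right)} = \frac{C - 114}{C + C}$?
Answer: $- \frac{2507037}{61} \approx -41099.0$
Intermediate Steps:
$c{\left(C \right)} = \frac{-114 + C}{2 C}$
$-41099 + c{\left(122 \right)} = -41099 + \frac{-114 + 122}{2 \cdot 122} = -41099 + \frac{1}{2} \cdot \frac{1}{122} \cdot 8 = -41099 + \frac{2}{61} = - \frac{2507037}{61}$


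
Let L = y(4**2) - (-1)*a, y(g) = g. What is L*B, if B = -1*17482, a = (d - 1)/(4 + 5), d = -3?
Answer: -2447480/9 ≈ -2.7194e+5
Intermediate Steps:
a = -4/9 (a = (-3 - 1)/(4 + 5) = -4/9 ≈ -0.44444)
B = -17482
L = 140/9 (L = 4**2 - (-1)*(-4)/9 = 16 - 1*4/9 = 16 - 4/9 = 140/9 ≈ 15.556)
L*B = (140/9)*(-17482) = -2447480/9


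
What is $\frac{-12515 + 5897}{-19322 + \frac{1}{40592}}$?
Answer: $\frac{89545952}{261439541} \approx 0.34251$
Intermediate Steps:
$\frac{-12515 + 5897}{-19322 + \frac{1}{40592}} = - \frac{6618}{-19322 + \frac{1}{40592}} = - \frac{6618}{- \frac{784318623}{40592}} = \left(-6618\right) \left(- \frac{40592}{784318623}\right) = \frac{89545952}{261439541}$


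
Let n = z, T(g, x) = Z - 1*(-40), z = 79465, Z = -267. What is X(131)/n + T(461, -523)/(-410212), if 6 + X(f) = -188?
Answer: -61542573/32597496580 ≈ -0.0018880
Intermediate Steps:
X(f) = -194 (X(f) = -6 - 188 = -194)
T(g, x) = -227 (T(g, x) = -267 - 1*(-40) = -267 + 40 = -227)
n = 79465
X(131)/n + T(461, -523)/(-410212) = -194/79465 - 227/(-410212) = -194*1/79465 - 227*(-1/410212) = -194/79465 + 227/410212 = -61542573/32597496580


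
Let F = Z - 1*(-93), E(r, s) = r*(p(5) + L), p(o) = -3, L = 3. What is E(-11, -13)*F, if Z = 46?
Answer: 0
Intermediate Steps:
E(r, s) = 0 (E(r, s) = r*(-3 + 3) = r*0 = 0)
F = 139 (F = 46 - 1*(-93) = 46 + 93 = 139)
E(-11, -13)*F = 0*139 = 0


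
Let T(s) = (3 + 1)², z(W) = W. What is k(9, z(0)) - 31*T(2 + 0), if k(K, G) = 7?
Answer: -489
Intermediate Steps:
T(s) = 16 (T(s) = 4² = 16)
k(9, z(0)) - 31*T(2 + 0) = 7 - 31*16 = 7 - 496 = -489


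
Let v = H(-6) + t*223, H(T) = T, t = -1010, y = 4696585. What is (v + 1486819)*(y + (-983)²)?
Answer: 7144185569542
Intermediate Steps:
v = -225236 (v = -6 - 1010*223 = -6 - 225230 = -225236)
(v + 1486819)*(y + (-983)²) = (-225236 + 1486819)*(4696585 + (-983)²) = 1261583*(4696585 + 966289) = 1261583*5662874 = 7144185569542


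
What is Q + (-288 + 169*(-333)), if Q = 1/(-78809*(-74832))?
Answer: -333588415752719/5897435088 ≈ -56565.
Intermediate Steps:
Q = 1/5897435088 (Q = -1/78809*(-1/74832) = 1/5897435088 ≈ 1.6957e-10)
Q + (-288 + 169*(-333)) = 1/5897435088 + (-288 + 169*(-333)) = 1/5897435088 + (-288 - 56277) = 1/5897435088 - 56565 = -333588415752719/5897435088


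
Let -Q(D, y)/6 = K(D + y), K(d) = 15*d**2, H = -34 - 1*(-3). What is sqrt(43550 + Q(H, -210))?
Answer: 2*I*sqrt(1295935) ≈ 2276.8*I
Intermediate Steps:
H = -31 (H = -34 + 3 = -31)
Q(D, y) = -90*(D + y)**2
sqrt(43550 + Q(H, -210)) = sqrt(43550 - 90*(-31 - 210)**2) = sqrt(43550 - 90*(-241)**2) = sqrt(43550 - 90*58081) = sqrt(43550 - 5227290) = sqrt(-5183740) = 2*I*sqrt(1295935)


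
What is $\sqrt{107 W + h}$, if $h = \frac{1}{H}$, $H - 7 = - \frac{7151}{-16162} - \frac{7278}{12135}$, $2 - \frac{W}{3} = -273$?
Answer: $\frac{\sqrt{17665312137749933069245}}{447343813} \approx 297.11$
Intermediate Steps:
$W = 825$ ($W = 6 - -819 = 6 + 819 = 825$)
$H = \frac{447343813}{65375290}$ ($H = 7 - \left(- \frac{7151}{16162} + \frac{2426}{4045}\right) = 7 - \frac{10283217}{65375290} = \frac{447343813}{65375290} \approx 6.8427$)
$h = \frac{65375290}{447343813}$ ($h = \frac{1}{\frac{447343813}{65375290}} = \frac{65375290}{447343813} \approx 0.14614$)
$\sqrt{107 W + h} = \sqrt{107 \cdot 825 + \frac{65375290}{447343813}} = \sqrt{88275 + \frac{65375290}{447343813}} = \sqrt{\frac{39489340467865}{447343813}} = \frac{\sqrt{17665312137749933069245}}{447343813}$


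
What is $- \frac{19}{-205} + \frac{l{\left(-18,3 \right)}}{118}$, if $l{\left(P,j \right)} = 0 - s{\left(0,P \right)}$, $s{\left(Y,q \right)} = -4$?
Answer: $\frac{1531}{12095} \approx 0.12658$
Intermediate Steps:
$l{\left(P,j \right)} = 4$ ($l{\left(P,j \right)} = 0 - -4 = 0 + 4 = 4$)
$- \frac{19}{-205} + \frac{l{\left(-18,3 \right)}}{118} = - \frac{19}{-205} + \frac{4}{118} = \left(-19\right) \left(- \frac{1}{205}\right) + 4 \cdot \frac{1}{118} = \frac{19}{205} + \frac{2}{59} = \frac{1531}{12095}$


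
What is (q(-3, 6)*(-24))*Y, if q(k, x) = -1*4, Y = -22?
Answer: -2112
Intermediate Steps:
q(k, x) = -4
(q(-3, 6)*(-24))*Y = -4*(-24)*(-22) = 96*(-22) = -2112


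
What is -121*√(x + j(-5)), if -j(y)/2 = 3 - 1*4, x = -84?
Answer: -121*I*√82 ≈ -1095.7*I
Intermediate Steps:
j(y) = 2 (j(y) = -2*(3 - 1*4) = -2*(3 - 4) = -2*(-1) = 2)
-121*√(x + j(-5)) = -121*√(-84 + 2) = -121*I*√82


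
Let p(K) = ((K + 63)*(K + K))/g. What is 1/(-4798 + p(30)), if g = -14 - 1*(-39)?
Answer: -5/22874 ≈ -0.00021859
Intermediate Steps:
g = 25 (g = -14 + 39 = 25)
p(K) = 2*K*(63 + K)/25 (p(K) = ((K + 63)*(K + K))/25 = ((63 + K)*(2*K))*(1/25) = (2*K*(63 + K))*(1/25) = 2*K*(63 + K)/25)
1/(-4798 + p(30)) = 1/(-4798 + (2/25)*30*(63 + 30)) = 1/(-4798 + (2/25)*30*93) = 1/(-4798 + 1116/5) = 1/(-22874/5) = -5/22874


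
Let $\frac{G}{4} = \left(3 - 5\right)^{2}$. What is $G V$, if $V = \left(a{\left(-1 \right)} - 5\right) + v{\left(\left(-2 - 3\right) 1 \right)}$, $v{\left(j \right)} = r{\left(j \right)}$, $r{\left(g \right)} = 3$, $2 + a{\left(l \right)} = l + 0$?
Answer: $-80$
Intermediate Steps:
$a{\left(l \right)} = -2 + l$ ($a{\left(l \right)} = -2 + \left(l + 0\right) = -2 + l$)
$v{\left(j \right)} = 3$
$V = -5$ ($V = \left(\left(-2 - 1\right) - 5\right) + 3 = \left(-3 - 5\right) + 3 = -8 + 3 = -5$)
$G = 16$ ($G = 4 \left(3 - 5\right)^{2} = 4 \left(-2\right)^{2} = 4 \cdot 4 = 16$)
$G V = 16 \left(-5\right) = -80$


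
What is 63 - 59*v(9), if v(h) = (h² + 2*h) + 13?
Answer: -6545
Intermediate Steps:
v(h) = 13 + h² + 2*h
63 - 59*v(9) = 63 - 59*(13 + 9² + 2*9) = 63 - 59*(13 + 81 + 18) = 63 - 59*112 = 63 - 6608 = -6545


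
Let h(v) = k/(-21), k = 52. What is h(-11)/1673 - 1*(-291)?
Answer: 10223651/35133 ≈ 291.00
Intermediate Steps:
h(v) = -52/21 (h(v) = 52/(-21) = 52*(-1/21) = -52/21)
h(-11)/1673 - 1*(-291) = -52/21/1673 - 1*(-291) = -52/21*1/1673 + 291 = -52/35133 + 291 = 10223651/35133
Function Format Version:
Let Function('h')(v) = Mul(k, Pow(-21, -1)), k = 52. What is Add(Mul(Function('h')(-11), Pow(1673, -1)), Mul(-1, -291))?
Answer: Rational(10223651, 35133) ≈ 291.00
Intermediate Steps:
Function('h')(v) = Rational(-52, 21) (Function('h')(v) = Mul(52, Pow(-21, -1)) = Mul(52, Rational(-1, 21)) = Rational(-52, 21))
Add(Mul(Function('h')(-11), Pow(1673, -1)), Mul(-1, -291)) = Add(Mul(Rational(-52, 21), Pow(1673, -1)), Mul(-1, -291)) = Add(Mul(Rational(-52, 21), Rational(1, 1673)), 291) = Add(Rational(-52, 35133), 291) = Rational(10223651, 35133)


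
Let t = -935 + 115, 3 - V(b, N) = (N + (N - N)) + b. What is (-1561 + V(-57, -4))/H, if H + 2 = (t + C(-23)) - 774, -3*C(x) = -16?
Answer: 4491/4772 ≈ 0.94111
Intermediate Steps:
V(b, N) = 3 - N - b (V(b, N) = 3 - ((N + (N - N)) + b) = 3 - ((N + 0) + b) = 3 - (N + b) = 3 + (-N - b) = 3 - N - b)
t = -820
C(x) = 16/3 (C(x) = -⅓*(-16) = 16/3)
H = -4772/3 (H = -2 + ((-820 + 16/3) - 774) = -2 + (-2444/3 - 774) = -2 - 4766/3 = -4772/3 ≈ -1590.7)
(-1561 + V(-57, -4))/H = (-1561 + (3 - 1*(-4) - 1*(-57)))/(-4772/3) = (-1561 + (3 + 4 + 57))*(-3/4772) = (-1561 + 64)*(-3/4772) = -1497*(-3/4772) = 4491/4772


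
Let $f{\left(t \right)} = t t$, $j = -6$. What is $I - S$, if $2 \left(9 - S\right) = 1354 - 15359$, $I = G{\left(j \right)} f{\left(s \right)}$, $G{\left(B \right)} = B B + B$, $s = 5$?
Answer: $- \frac{12523}{2} \approx -6261.5$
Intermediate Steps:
$G{\left(B \right)} = B + B^{2}$ ($G{\left(B \right)} = B^{2} + B = B + B^{2}$)
$f{\left(t \right)} = t^{2}$
$I = 750$ ($I = - 6 \left(1 - 6\right) 5^{2} = \left(-6\right) \left(-5\right) 25 = 30 \cdot 25 = 750$)
$S = \frac{14023}{2}$ ($S = 9 - \frac{1354 - 15359}{2} = 9 - - \frac{14005}{2} = 9 + \frac{14005}{2} = \frac{14023}{2} \approx 7011.5$)
$I - S = 750 - \frac{14023}{2} = - \frac{12523}{2}$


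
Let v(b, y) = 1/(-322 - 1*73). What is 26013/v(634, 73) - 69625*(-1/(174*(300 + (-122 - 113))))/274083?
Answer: -6370334486861785/619975746 ≈ -1.0275e+7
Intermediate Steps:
v(b, y) = -1/395 (v(b, y) = 1/(-322 - 73) = 1/(-395) = -1/395)
26013/v(634, 73) - 69625*(-1/(174*(300 + (-122 - 113))))/274083 = 26013/(-1/395) - 69625*(-1/(174*(300 + (-122 - 113))))/274083 = 26013*(-395) - 69625*(-1/(174*(300 - 235)))*(1/274083) = -10275135 - 69625/((-174*65))*(1/274083) = -10275135 - 69625/(-11310)*(1/274083) = -10275135 - 69625*(-1/11310)*(1/274083) = -10275135 + (13925/2262)*(1/274083) = -10275135 + 13925/619975746 = -6370334486861785/619975746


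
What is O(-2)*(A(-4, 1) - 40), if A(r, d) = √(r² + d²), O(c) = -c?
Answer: -80 + 2*√17 ≈ -71.754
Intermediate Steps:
A(r, d) = √(d² + r²)
O(-2)*(A(-4, 1) - 40) = (-1*(-2))*(√(1² + (-4)²) - 40) = 2*(√(1 + 16) - 40) = 2*(√17 - 40) = 2*(-40 + √17) = -80 + 2*√17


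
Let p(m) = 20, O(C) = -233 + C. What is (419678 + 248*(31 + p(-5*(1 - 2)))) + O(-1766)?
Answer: 430327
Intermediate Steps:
(419678 + 248*(31 + p(-5*(1 - 2)))) + O(-1766) = (419678 + 248*(31 + 20)) + (-233 - 1766) = (419678 + 248*51) - 1999 = (419678 + 12648) - 1999 = 432326 - 1999 = 430327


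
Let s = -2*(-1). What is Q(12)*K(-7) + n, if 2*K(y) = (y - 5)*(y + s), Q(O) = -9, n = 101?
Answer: -169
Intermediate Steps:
s = 2
K(y) = (-5 + y)*(2 + y)/2 (K(y) = ((y - 5)*(y + 2))/2 = ((-5 + y)*(2 + y))/2 = (-5 + y)*(2 + y)/2)
Q(12)*K(-7) + n = -9*(-5 + (½)*(-7)² - 3/2*(-7)) + 101 = -9*(-5 + (½)*49 + 21/2) + 101 = -9*(-5 + 49/2 + 21/2) + 101 = -9*30 + 101 = -270 + 101 = -169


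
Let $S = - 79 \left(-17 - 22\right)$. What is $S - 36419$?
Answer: $-33338$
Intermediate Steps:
$S = 3081$ ($S = \left(-79\right) \left(-39\right) = 3081$)
$S - 36419 = 3081 - 36419 = -33338$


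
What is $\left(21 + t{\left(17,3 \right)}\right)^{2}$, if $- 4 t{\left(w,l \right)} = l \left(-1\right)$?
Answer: $\frac{7569}{16} \approx 473.06$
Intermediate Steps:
$t{\left(w,l \right)} = \frac{l}{4}$ ($t{\left(w,l \right)} = - \frac{l \left(-1\right)}{4} = - \frac{\left(-1\right) l}{4} = \frac{l}{4}$)
$\left(21 + t{\left(17,3 \right)}\right)^{2} = \left(21 + \frac{1}{4} \cdot 3\right)^{2} = \left(21 + \frac{3}{4}\right)^{2} = \left(\frac{87}{4}\right)^{2} = \frac{7569}{16}$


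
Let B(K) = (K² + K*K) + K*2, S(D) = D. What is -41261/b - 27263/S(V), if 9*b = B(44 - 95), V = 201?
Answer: -71227483/341700 ≈ -208.45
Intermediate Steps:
B(K) = 2*K + 2*K² (B(K) = (K² + K²) + 2*K = 2*K² + 2*K = 2*K + 2*K²)
b = 1700/3 (b = (2*(44 - 95)*(1 + (44 - 95)))/9 = (2*(-51)*(1 - 51))/9 = (2*(-51)*(-50))/9 = (⅑)*5100 = 1700/3 ≈ 566.67)
-41261/b - 27263/S(V) = -41261/1700/3 - 27263/201 = -41261*3/1700 - 27263*1/201 = -123783/1700 - 27263/201 = -71227483/341700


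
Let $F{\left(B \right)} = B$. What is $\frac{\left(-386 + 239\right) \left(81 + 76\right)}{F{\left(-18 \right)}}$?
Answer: $\frac{7693}{6} \approx 1282.2$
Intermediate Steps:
$\frac{\left(-386 + 239\right) \left(81 + 76\right)}{F{\left(-18 \right)}} = \frac{\left(-386 + 239\right) \left(81 + 76\right)}{-18} = \left(-147\right) 157 \left(- \frac{1}{18}\right) = \left(-23079\right) \left(- \frac{1}{18}\right) = \frac{7693}{6}$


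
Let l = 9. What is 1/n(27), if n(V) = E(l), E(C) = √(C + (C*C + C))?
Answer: √11/33 ≈ 0.10050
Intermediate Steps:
E(C) = √(C² + 2*C) (E(C) = √(C + (C² + C)) = √(C + (C + C²)) = √(C² + 2*C))
n(V) = 3*√11 (n(V) = √(9*(2 + 9)) = √(9*11) = √99 = 3*√11)
1/n(27) = 1/(3*√11) = √11/33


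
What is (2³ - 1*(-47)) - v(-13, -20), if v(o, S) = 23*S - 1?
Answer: 516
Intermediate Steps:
v(o, S) = -1 + 23*S
(2³ - 1*(-47)) - v(-13, -20) = (2³ - 1*(-47)) - (-1 + 23*(-20)) = (8 + 47) - (-1 - 460) = 55 - 1*(-461) = 55 + 461 = 516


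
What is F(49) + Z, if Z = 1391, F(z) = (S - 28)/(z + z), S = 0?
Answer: 9735/7 ≈ 1390.7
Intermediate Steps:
F(z) = -14/z (F(z) = (0 - 28)/(z + z) = -28*1/(2*z) = -14/z)
F(49) + Z = -14/49 + 1391 = -14*1/49 + 1391 = -2/7 + 1391 = 9735/7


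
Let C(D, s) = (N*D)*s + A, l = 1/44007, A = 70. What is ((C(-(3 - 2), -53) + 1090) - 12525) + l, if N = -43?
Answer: -600431507/44007 ≈ -13644.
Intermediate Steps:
l = 1/44007 ≈ 2.2724e-5
C(D, s) = 70 - 43*D*s (C(D, s) = (-43*D)*s + 70 = -43*D*s + 70 = 70 - 43*D*s)
((C(-(3 - 2), -53) + 1090) - 12525) + l = (((70 - 43*(-(3 - 2))*(-53)) + 1090) - 12525) + 1/44007 = (((70 - 43*(-1*1)*(-53)) + 1090) - 12525) + 1/44007 = (((70 - 43*(-1)*(-53)) + 1090) - 12525) + 1/44007 = (((70 - 2279) + 1090) - 12525) + 1/44007 = ((-2209 + 1090) - 12525) + 1/44007 = (-1119 - 12525) + 1/44007 = -13644 + 1/44007 = -600431507/44007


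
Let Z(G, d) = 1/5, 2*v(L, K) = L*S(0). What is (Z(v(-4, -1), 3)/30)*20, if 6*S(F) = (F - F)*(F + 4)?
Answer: 2/15 ≈ 0.13333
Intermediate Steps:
S(F) = 0 (S(F) = ((F - F)*(F + 4))/6 = (0*(4 + F))/6 = (⅙)*0 = 0)
v(L, K) = 0 (v(L, K) = (L*0)/2 = (½)*0 = 0)
Z(G, d) = ⅕
(Z(v(-4, -1), 3)/30)*20 = ((⅕)/30)*20 = ((⅕)*(1/30))*20 = (1/150)*20 = 2/15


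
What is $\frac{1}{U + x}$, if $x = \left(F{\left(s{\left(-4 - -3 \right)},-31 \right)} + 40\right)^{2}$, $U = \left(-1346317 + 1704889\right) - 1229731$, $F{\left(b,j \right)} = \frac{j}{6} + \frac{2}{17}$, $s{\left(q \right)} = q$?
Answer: $- \frac{10404}{9050829011} \approx -1.1495 \cdot 10^{-6}$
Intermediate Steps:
$F{\left(b,j \right)} = \frac{2}{17} + \frac{j}{6}$ ($F{\left(b,j \right)} = j \frac{1}{6} + 2 \cdot \frac{1}{17} = \frac{j}{6} + \frac{2}{17} = \frac{2}{17} + \frac{j}{6}$)
$U = -871159$ ($U = 358572 - 1229731 = -871159$)
$x = \frac{12709225}{10404}$ ($x = \left(\left(\frac{2}{17} + \frac{1}{6} \left(-31\right)\right) + 40\right)^{2} = \left(\left(\frac{2}{17} - \frac{31}{6}\right) + 40\right)^{2} = \left(- \frac{515}{102} + 40\right)^{2} = \left(\frac{3565}{102}\right)^{2} = \frac{12709225}{10404} \approx 1221.6$)
$\frac{1}{U + x} = \frac{1}{-871159 + \frac{12709225}{10404}} = \frac{1}{- \frac{9050829011}{10404}} = - \frac{10404}{9050829011}$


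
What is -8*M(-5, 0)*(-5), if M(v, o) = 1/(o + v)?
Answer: -8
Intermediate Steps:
-8*M(-5, 0)*(-5) = -8/(0 - 5)*(-5) = -8/(-5)*(-5) = -8*(-1/5)*(-5) = (8/5)*(-5) = -8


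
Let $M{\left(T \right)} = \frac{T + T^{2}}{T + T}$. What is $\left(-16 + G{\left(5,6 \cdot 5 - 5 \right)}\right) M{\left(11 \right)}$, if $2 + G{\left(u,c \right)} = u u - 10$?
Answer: $-18$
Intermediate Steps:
$M{\left(T \right)} = \frac{T + T^{2}}{2 T}$
$G{\left(u,c \right)} = -12 + u^{2}$ ($G{\left(u,c \right)} = -2 + \left(u u - 10\right) = -2 + \left(u^{2} - 10\right) = -2 + \left(-10 + u^{2}\right) = -12 + u^{2}$)
$\left(-16 + G{\left(5,6 \cdot 5 - 5 \right)}\right) M{\left(11 \right)} = \left(-16 - \left(12 - 5^{2}\right)\right) \left(\frac{1}{2} + \frac{1}{2} \cdot 11\right) = \left(-16 + \left(-12 + 25\right)\right) \left(\frac{1}{2} + \frac{11}{2}\right) = \left(-16 + 13\right) 6 = \left(-3\right) 6 = -18$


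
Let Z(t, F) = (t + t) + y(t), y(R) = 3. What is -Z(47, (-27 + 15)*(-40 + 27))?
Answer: -97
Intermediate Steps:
Z(t, F) = 3 + 2*t (Z(t, F) = (t + t) + 3 = 2*t + 3 = 3 + 2*t)
-Z(47, (-27 + 15)*(-40 + 27)) = -(3 + 2*47) = -(3 + 94) = -1*97 = -97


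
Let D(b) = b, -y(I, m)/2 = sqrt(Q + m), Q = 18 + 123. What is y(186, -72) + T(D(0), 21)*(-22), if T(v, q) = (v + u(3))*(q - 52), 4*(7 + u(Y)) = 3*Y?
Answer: -6479/2 - 2*sqrt(69) ≈ -3256.1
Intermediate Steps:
Q = 141
y(I, m) = -2*sqrt(141 + m)
u(Y) = -7 + 3*Y/4 (u(Y) = -7 + (3*Y)/4 = -7 + 3*Y/4)
T(v, q) = (-52 + q)*(-19/4 + v) (T(v, q) = (v + (-7 + (3/4)*3))*(q - 52) = (v + (-7 + 9/4))*(-52 + q) = (v - 19/4)*(-52 + q) = (-19/4 + v)*(-52 + q) = (-52 + q)*(-19/4 + v))
y(186, -72) + T(D(0), 21)*(-22) = -2*sqrt(141 - 72) + (247 - 52*0 - 19/4*21 + 21*0)*(-22) = -2*sqrt(69) + (247 + 0 - 399/4 + 0)*(-22) = -2*sqrt(69) + (589/4)*(-22) = -2*sqrt(69) - 6479/2 = -6479/2 - 2*sqrt(69)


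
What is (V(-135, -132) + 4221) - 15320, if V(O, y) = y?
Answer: -11231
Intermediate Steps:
(V(-135, -132) + 4221) - 15320 = (-132 + 4221) - 15320 = 4089 - 15320 = -11231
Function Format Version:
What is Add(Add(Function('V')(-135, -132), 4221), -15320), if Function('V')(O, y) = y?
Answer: -11231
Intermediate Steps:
Add(Add(Function('V')(-135, -132), 4221), -15320) = Add(Add(-132, 4221), -15320) = Add(4089, -15320) = -11231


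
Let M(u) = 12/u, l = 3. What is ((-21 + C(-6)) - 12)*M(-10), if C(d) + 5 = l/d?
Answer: 231/5 ≈ 46.200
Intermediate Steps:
C(d) = -5 + 3/d
((-21 + C(-6)) - 12)*M(-10) = ((-21 + (-5 + 3/(-6))) - 12)*(12/(-10)) = ((-21 + (-5 + 3*(-⅙))) - 12)*(12*(-⅒)) = ((-21 + (-5 - ½)) - 12)*(-6/5) = ((-21 - 11/2) - 12)*(-6/5) = (-53/2 - 12)*(-6/5) = -77/2*(-6/5) = 231/5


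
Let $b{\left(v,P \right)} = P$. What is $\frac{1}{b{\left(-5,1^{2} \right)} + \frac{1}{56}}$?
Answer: $\frac{56}{57} \approx 0.98246$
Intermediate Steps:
$\frac{1}{b{\left(-5,1^{2} \right)} + \frac{1}{56}} = \frac{1}{1^{2} + \frac{1}{56}} = \frac{1}{1 + \frac{1}{56}} = \frac{1}{\frac{57}{56}} = \frac{56}{57}$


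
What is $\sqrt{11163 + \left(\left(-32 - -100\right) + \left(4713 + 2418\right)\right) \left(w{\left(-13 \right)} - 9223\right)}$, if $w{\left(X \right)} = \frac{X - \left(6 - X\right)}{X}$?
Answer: $\frac{i \sqrt{11216106382}}{13} \approx 8146.6 i$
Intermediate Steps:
$w{\left(X \right)} = \frac{-6 + 2 X}{X}$ ($w{\left(X \right)} = \frac{X + \left(-6 + X\right)}{X} = \frac{-6 + 2 X}{X}$)
$\sqrt{11163 + \left(\left(-32 - -100\right) + \left(4713 + 2418\right)\right) \left(w{\left(-13 \right)} - 9223\right)} = \sqrt{11163 + \left(\left(-32 - -100\right) + \left(4713 + 2418\right)\right) \left(\left(2 - \frac{6}{-13}\right) - 9223\right)} = \sqrt{11163 + \left(\left(-32 + 100\right) + 7131\right) \left(\left(2 - - \frac{6}{13}\right) - 9223\right)} = \sqrt{11163 + \left(68 + 7131\right) \left(\left(2 + \frac{6}{13}\right) - 9223\right)} = \sqrt{11163 + 7199 \left(\frac{32}{13} - 9223\right)} = \sqrt{11163 + 7199 \left(- \frac{119867}{13}\right)} = \sqrt{11163 - \frac{862922533}{13}} = \sqrt{- \frac{862777414}{13}} = \frac{i \sqrt{11216106382}}{13}$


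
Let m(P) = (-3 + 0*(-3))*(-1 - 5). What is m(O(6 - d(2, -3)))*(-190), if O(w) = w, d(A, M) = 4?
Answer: -3420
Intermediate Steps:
m(P) = 18 (m(P) = (-3 + 0)*(-6) = -3*(-6) = 18)
m(O(6 - d(2, -3)))*(-190) = 18*(-190) = -3420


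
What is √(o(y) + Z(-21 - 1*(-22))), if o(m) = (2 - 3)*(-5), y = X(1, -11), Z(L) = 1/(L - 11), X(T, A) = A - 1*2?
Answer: 7*√10/10 ≈ 2.2136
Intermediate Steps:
X(T, A) = -2 + A (X(T, A) = A - 2 = -2 + A)
Z(L) = 1/(-11 + L)
y = -13 (y = -2 - 11 = -13)
o(m) = 5 (o(m) = -1*(-5) = 5)
√(o(y) + Z(-21 - 1*(-22))) = √(5 + 1/(-11 + (-21 - 1*(-22)))) = √(5 + 1/(-11 + (-21 + 22))) = √(5 + 1/(-11 + 1)) = √(5 + 1/(-10)) = √(5 - ⅒) = √(49/10) = 7*√10/10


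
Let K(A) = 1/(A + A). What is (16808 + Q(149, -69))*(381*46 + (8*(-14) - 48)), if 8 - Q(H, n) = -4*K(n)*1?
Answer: 20149804532/69 ≈ 2.9203e+8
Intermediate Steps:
K(A) = 1/(2*A)
Q(H, n) = 8 + 2/n (Q(H, n) = 8 - (-2/n) = 8 - (-2)/n = 8 + 2/n)
(16808 + Q(149, -69))*(381*46 + (8*(-14) - 48)) = (16808 + (8 + 2/(-69)))*(381*46 + (8*(-14) - 48)) = (16808 + (8 + 2*(-1/69)))*(17526 + (-112 - 48)) = (16808 + (8 - 2/69))*(17526 - 160) = (16808 + 550/69)*17366 = (1160302/69)*17366 = 20149804532/69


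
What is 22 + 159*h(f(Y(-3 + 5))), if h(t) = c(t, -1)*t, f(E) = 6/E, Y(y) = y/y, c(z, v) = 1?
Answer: 976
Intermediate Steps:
Y(y) = 1
h(t) = t (h(t) = 1*t = t)
22 + 159*h(f(Y(-3 + 5))) = 22 + 159*(6/1) = 22 + 159*(6*1) = 22 + 159*6 = 22 + 954 = 976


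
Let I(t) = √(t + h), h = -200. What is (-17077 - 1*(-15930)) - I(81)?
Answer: -1147 - I*√119 ≈ -1147.0 - 10.909*I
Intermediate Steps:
I(t) = √(-200 + t) (I(t) = √(t - 200) = √(-200 + t))
(-17077 - 1*(-15930)) - I(81) = (-17077 - 1*(-15930)) - √(-200 + 81) = (-17077 + 15930) - √(-119) = -1147 - I*√119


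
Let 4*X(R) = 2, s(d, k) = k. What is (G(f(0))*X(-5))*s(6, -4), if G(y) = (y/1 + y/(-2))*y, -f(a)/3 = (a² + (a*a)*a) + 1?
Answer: -9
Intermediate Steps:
f(a) = -3 - 3*a² - 3*a³ (f(a) = -3*((a² + (a*a)*a) + 1) = -3*((a² + a²*a) + 1) = -3*((a² + a³) + 1) = -3*(1 + a² + a³) = -3 - 3*a² - 3*a³)
G(y) = y²/2 (G(y) = (y*1 + y*(-½))*y = (y - y/2)*y = (y/2)*y = y²/2)
X(R) = ½ (X(R) = (¼)*2 = ½)
(G(f(0))*X(-5))*s(6, -4) = (((-3 - 3*0² - 3*0³)²/2)*(½))*(-4) = (((-3 - 3*0 - 3*0)²/2)*(½))*(-4) = (((-3 + 0 + 0)²/2)*(½))*(-4) = (((½)*(-3)²)*(½))*(-4) = (((½)*9)*(½))*(-4) = ((9/2)*(½))*(-4) = (9/4)*(-4) = -9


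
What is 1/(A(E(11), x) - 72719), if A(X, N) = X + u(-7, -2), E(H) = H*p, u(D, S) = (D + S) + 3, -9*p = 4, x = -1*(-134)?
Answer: -9/654569 ≈ -1.3750e-5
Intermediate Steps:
x = 134
p = -4/9 (p = -1/9*4 = -4/9 ≈ -0.44444)
u(D, S) = 3 + D + S
E(H) = -4*H/9 (E(H) = H*(-4/9) = -4*H/9)
A(X, N) = -6 + X (A(X, N) = X + (3 - 7 - 2) = X - 6 = -6 + X)
1/(A(E(11), x) - 72719) = 1/((-6 - 4/9*11) - 72719) = 1/((-6 - 44/9) - 72719) = 1/(-98/9 - 72719) = 1/(-654569/9) = -9/654569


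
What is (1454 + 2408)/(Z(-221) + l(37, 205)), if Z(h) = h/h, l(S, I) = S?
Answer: 1931/19 ≈ 101.63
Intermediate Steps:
Z(h) = 1
(1454 + 2408)/(Z(-221) + l(37, 205)) = (1454 + 2408)/(1 + 37) = 3862/38 = 3862*(1/38) = 1931/19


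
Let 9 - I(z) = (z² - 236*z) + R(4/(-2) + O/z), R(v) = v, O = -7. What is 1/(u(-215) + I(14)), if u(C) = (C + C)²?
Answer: 2/376039 ≈ 5.3186e-6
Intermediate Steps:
u(C) = 4*C² (u(C) = (2*C)² = 4*C²)
I(z) = 11 - z² + 7/z + 236*z (I(z) = 9 - ((z² - 236*z) + (4/(-2) - 7/z)) = 9 - ((z² - 236*z) + (4*(-½) - 7/z)) = 9 - ((z² - 236*z) + (-2 - 7/z)) = 9 - (-2 + z² - 236*z - 7/z) = 9 + (2 - z² + 7/z + 236*z) = 11 - z² + 7/z + 236*z)
1/(u(-215) + I(14)) = 1/(4*(-215)² + (11 - 1*14² + 7/14 + 236*14)) = 1/(4*46225 + (11 - 1*196 + 7*(1/14) + 3304)) = 1/(184900 + (11 - 196 + ½ + 3304)) = 1/(184900 + 6239/2) = 1/(376039/2) = 2/376039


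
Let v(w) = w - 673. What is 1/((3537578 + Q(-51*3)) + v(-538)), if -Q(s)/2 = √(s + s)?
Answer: 1178789/4168630519971 + 2*I*√34/4168630519971 ≈ 2.8278e-7 + 2.7975e-12*I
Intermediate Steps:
v(w) = -673 + w
Q(s) = -2*√2*√s (Q(s) = -2*√(s + s) = -2*√2*√s)
1/((3537578 + Q(-51*3)) + v(-538)) = 1/((3537578 - 2*√2*√(-51*3)) + (-673 - 538)) = 1/((3537578 - 2*√2*√(-153)) - 1211) = 1/((3537578 - 2*√2*3*I*√17) - 1211) = 1/((3537578 - 6*I*√34) - 1211) = 1/(3536367 - 6*I*√34)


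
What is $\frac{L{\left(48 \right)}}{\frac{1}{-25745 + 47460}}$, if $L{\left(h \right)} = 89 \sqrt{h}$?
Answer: $7730540 \sqrt{3} \approx 1.339 \cdot 10^{7}$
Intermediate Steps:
$\frac{L{\left(48 \right)}}{\frac{1}{-25745 + 47460}} = \frac{89 \sqrt{48}}{\frac{1}{-25745 + 47460}} = \frac{89 \cdot 4 \sqrt{3}}{\frac{1}{21715}} = 356 \sqrt{3} \frac{1}{\frac{1}{21715}} = 356 \sqrt{3} \cdot 21715 = 7730540 \sqrt{3}$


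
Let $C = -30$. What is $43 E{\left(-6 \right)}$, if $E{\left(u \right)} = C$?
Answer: $-1290$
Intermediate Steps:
$E{\left(u \right)} = -30$
$43 E{\left(-6 \right)} = 43 \left(-30\right) = -1290$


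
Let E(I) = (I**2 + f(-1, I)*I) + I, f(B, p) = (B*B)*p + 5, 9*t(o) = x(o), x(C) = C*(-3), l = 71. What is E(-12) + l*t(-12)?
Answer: 500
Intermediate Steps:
x(C) = -3*C
t(o) = -o/3 (t(o) = (-3*o)/9 = -o/3)
f(B, p) = 5 + p*B**2 (f(B, p) = B**2*p + 5 = p*B**2 + 5 = 5 + p*B**2)
E(I) = I + I**2 + I*(5 + I) (E(I) = (I**2 + (5 + I*(-1)**2)*I) + I = (I**2 + (5 + I*1)*I) + I = (I**2 + (5 + I)*I) + I = (I**2 + I*(5 + I)) + I = I + I**2 + I*(5 + I))
E(-12) + l*t(-12) = 2*(-12)*(3 - 12) + 71*(-1/3*(-12)) = 2*(-12)*(-9) + 71*4 = 216 + 284 = 500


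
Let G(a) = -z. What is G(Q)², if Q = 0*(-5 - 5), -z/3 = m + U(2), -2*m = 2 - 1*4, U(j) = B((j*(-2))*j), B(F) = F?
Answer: 441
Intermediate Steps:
U(j) = -2*j² (U(j) = (j*(-2))*j = (-2*j)*j = -2*j²)
m = 1 (m = -(2 - 1*4)/2 = -(2 - 4)/2 = -½*(-2) = 1)
z = 21 (z = -3*(1 - 2*2²) = -3*(1 - 2*4) = -3*(1 - 8) = -3*(-7) = 21)
Q = 0 (Q = 0*(-10) = 0)
G(a) = -21 (G(a) = -1*21 = -21)
G(Q)² = (-21)² = 441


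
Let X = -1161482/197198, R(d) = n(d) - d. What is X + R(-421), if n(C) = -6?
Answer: 40337844/98599 ≈ 409.11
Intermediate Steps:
R(d) = -6 - d
X = -580741/98599 (X = -1161482*1/197198 = -580741/98599 ≈ -5.8899)
X + R(-421) = -580741/98599 + (-6 - 1*(-421)) = -580741/98599 + (-6 + 421) = -580741/98599 + 415 = 40337844/98599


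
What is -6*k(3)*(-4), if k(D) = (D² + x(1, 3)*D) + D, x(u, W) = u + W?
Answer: 576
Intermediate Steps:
x(u, W) = W + u
k(D) = D² + 5*D (k(D) = (D² + (3 + 1)*D) + D = (D² + 4*D) + D = D² + 5*D)
-6*k(3)*(-4) = -18*(5 + 3)*(-4) = -18*8*(-4) = -6*24*(-4) = -144*(-4) = 576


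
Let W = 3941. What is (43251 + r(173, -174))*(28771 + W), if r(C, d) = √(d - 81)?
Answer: 1414826712 + 32712*I*√255 ≈ 1.4148e+9 + 5.2237e+5*I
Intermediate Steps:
r(C, d) = √(-81 + d)
(43251 + r(173, -174))*(28771 + W) = (43251 + √(-81 - 174))*(28771 + 3941) = (43251 + √(-255))*32712 = (43251 + I*√255)*32712 = 1414826712 + 32712*I*√255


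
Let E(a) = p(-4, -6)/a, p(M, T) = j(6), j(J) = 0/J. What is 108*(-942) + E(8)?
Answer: -101736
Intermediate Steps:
j(J) = 0
p(M, T) = 0
E(a) = 0 (E(a) = 0/a = 0)
108*(-942) + E(8) = 108*(-942) + 0 = -101736 + 0 = -101736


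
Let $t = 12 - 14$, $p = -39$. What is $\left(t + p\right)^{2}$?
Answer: $1681$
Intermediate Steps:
$t = -2$ ($t = 12 - 14 = -2$)
$\left(t + p\right)^{2} = \left(-2 - 39\right)^{2} = \left(-41\right)^{2} = 1681$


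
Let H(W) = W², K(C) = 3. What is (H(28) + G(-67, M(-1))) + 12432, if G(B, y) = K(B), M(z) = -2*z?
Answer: 13219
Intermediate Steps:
G(B, y) = 3
(H(28) + G(-67, M(-1))) + 12432 = (28² + 3) + 12432 = (784 + 3) + 12432 = 787 + 12432 = 13219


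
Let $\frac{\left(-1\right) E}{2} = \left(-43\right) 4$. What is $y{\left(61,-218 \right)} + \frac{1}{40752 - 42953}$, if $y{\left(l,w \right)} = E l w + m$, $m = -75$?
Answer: $- \frac{10068665988}{2201} \approx -4.5746 \cdot 10^{6}$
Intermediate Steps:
$E = 344$ ($E = - 2 \left(\left(-43\right) 4\right) = \left(-2\right) \left(-172\right) = 344$)
$y{\left(l,w \right)} = -75 + 344 l w$ ($y{\left(l,w \right)} = 344 l w - 75 = -75 + 344 l w$)
$y{\left(61,-218 \right)} + \frac{1}{40752 - 42953} = \left(-75 + 344 \cdot 61 \left(-218\right)\right) + \frac{1}{40752 - 42953} = \left(-75 - 4574512\right) + \frac{1}{-2201} = -4574587 - \frac{1}{2201} = - \frac{10068665988}{2201}$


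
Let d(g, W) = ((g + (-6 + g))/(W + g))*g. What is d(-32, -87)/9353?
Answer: -320/159001 ≈ -0.0020126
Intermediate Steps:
d(g, W) = g*(-6 + 2*g)/(W + g) (d(g, W) = ((-6 + 2*g)/(W + g))*g = g*(-6 + 2*g)/(W + g))
d(-32, -87)/9353 = (2*(-32)*(-3 - 32)/(-87 - 32))/9353 = (2*(-32)*(-35)/(-119))*(1/9353) = (2*(-32)*(-1/119)*(-35))*(1/9353) = -320/17*1/9353 = -320/159001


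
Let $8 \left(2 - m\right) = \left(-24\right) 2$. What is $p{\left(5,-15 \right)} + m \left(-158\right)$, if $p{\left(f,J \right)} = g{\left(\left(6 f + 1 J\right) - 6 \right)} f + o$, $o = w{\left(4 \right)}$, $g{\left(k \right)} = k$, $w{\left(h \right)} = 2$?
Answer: $-1217$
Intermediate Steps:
$m = 8$ ($m = 2 - \frac{\left(-24\right) 2}{8} = 2 - -6 = 2 + 6 = 8$)
$o = 2$
$p{\left(f,J \right)} = 2 + f \left(-6 + J + 6 f\right)$ ($p{\left(f,J \right)} = \left(\left(6 f + 1 J\right) - 6\right) f + 2 = \left(\left(6 f + J\right) - 6\right) f + 2 = \left(\left(J + 6 f\right) - 6\right) f + 2 = \left(-6 + J + 6 f\right) f + 2 = f \left(-6 + J + 6 f\right) + 2 = 2 + f \left(-6 + J + 6 f\right)$)
$p{\left(5,-15 \right)} + m \left(-158\right) = \left(2 + 5 \left(-6 - 15 + 6 \cdot 5\right)\right) + 8 \left(-158\right) = \left(2 + 5 \left(-6 - 15 + 30\right)\right) - 1264 = \left(2 + 5 \cdot 9\right) - 1264 = \left(2 + 45\right) - 1264 = 47 - 1264 = -1217$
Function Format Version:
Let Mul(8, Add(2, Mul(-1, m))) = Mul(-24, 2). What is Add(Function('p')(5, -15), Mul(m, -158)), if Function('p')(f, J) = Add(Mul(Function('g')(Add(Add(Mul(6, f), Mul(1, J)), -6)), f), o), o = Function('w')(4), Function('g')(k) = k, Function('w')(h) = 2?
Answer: -1217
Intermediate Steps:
m = 8 (m = Add(2, Mul(Rational(-1, 8), Mul(-24, 2))) = Add(2, Mul(Rational(-1, 8), -48)) = Add(2, 6) = 8)
o = 2
Function('p')(f, J) = Add(2, Mul(f, Add(-6, J, Mul(6, f)))) (Function('p')(f, J) = Add(Mul(Add(Add(Mul(6, f), Mul(1, J)), -6), f), 2) = Add(Mul(Add(Add(Mul(6, f), J), -6), f), 2) = Add(Mul(Add(Add(J, Mul(6, f)), -6), f), 2) = Add(Mul(Add(-6, J, Mul(6, f)), f), 2) = Add(Mul(f, Add(-6, J, Mul(6, f))), 2) = Add(2, Mul(f, Add(-6, J, Mul(6, f)))))
Add(Function('p')(5, -15), Mul(m, -158)) = Add(Add(2, Mul(5, Add(-6, -15, Mul(6, 5)))), Mul(8, -158)) = Add(Add(2, Mul(5, Add(-6, -15, 30))), -1264) = Add(Add(2, Mul(5, 9)), -1264) = Add(Add(2, 45), -1264) = Add(47, -1264) = -1217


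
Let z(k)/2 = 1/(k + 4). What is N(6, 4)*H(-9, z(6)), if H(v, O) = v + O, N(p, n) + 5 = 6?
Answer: -44/5 ≈ -8.8000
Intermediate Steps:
N(p, n) = 1 (N(p, n) = -5 + 6 = 1)
z(k) = 2/(4 + k) (z(k) = 2/(k + 4) = 2/(4 + k))
H(v, O) = O + v
N(6, 4)*H(-9, z(6)) = 1*(2/(4 + 6) - 9) = 1*(2/10 - 9) = 1*(2*(⅒) - 9) = 1*(⅕ - 9) = 1*(-44/5) = -44/5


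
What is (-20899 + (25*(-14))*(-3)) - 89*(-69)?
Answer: -13708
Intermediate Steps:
(-20899 + (25*(-14))*(-3)) - 89*(-69) = (-20899 - 350*(-3)) + 6141 = (-20899 + 1050) + 6141 = -19849 + 6141 = -13708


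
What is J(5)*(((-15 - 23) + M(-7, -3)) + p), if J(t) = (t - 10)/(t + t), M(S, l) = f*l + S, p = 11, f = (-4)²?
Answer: 41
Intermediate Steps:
f = 16
M(S, l) = S + 16*l (M(S, l) = 16*l + S = S + 16*l)
J(t) = (-10 + t)/(2*t) (J(t) = (-10 + t)/((2*t)) = (-10 + t)*(1/(2*t)) = (-10 + t)/(2*t))
J(5)*(((-15 - 23) + M(-7, -3)) + p) = ((½)*(-10 + 5)/5)*(((-15 - 23) + (-7 + 16*(-3))) + 11) = ((½)*(⅕)*(-5))*((-38 + (-7 - 48)) + 11) = -((-38 - 55) + 11)/2 = -(-93 + 11)/2 = -½*(-82) = 41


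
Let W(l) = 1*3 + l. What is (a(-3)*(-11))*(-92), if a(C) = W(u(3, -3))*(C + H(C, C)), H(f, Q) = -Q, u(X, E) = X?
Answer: 0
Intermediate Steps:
W(l) = 3 + l
a(C) = 0 (a(C) = (3 + 3)*(C - C) = 6*0 = 0)
(a(-3)*(-11))*(-92) = (0*(-11))*(-92) = 0*(-92) = 0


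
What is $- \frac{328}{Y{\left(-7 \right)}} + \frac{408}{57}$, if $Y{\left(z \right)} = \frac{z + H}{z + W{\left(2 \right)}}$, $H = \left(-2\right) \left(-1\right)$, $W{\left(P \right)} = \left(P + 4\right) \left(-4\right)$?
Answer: $- \frac{192512}{95} \approx -2026.4$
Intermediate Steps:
$W{\left(P \right)} = -16 - 4 P$ ($W{\left(P \right)} = \left(4 + P\right) \left(-4\right) = -16 - 4 P$)
$H = 2$
$Y{\left(z \right)} = \frac{2 + z}{-24 + z}$ ($Y{\left(z \right)} = \frac{z + 2}{z - 24} = \frac{2 + z}{z - 24} = \frac{2 + z}{-24 + z}$)
$- \frac{328}{Y{\left(-7 \right)}} + \frac{408}{57} = - \frac{328}{\frac{1}{-24 - 7} \left(2 - 7\right)} + \frac{408}{57} = - \frac{328}{\frac{1}{-31} \left(-5\right)} + 408 \cdot \frac{1}{57} = - \frac{328}{\left(- \frac{1}{31}\right) \left(-5\right)} + \frac{136}{19} = - \frac{328}{\frac{5}{31}} + \frac{136}{19} = \left(-328\right) \frac{31}{5} + \frac{136}{19} = - \frac{10168}{5} + \frac{136}{19} = - \frac{192512}{95}$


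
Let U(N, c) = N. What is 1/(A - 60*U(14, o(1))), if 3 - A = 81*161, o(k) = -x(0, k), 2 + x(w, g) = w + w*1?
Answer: -1/13878 ≈ -7.2056e-5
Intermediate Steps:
x(w, g) = -2 + 2*w (x(w, g) = -2 + (w + w*1) = -2 + (w + w) = -2 + 2*w)
o(k) = 2 (o(k) = -(-2 + 2*0) = -(-2 + 0) = -1*(-2) = 2)
A = -13038 (A = 3 - 81*161 = 3 - 1*13041 = 3 - 13041 = -13038)
1/(A - 60*U(14, o(1))) = 1/(-13038 - 60*14) = 1/(-13038 - 840) = 1/(-13878) = -1/13878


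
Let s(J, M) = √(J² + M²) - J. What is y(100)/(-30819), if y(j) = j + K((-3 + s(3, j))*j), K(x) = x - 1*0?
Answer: 500/30819 - 100*√10009/30819 ≈ -0.30840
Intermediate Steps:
K(x) = x (K(x) = x + 0 = x)
y(j) = j + j*(-6 + √(9 + j²)) (y(j) = j + (-3 + (√(3² + j²) - 1*3))*j = j + (-3 + (√(9 + j²) - 3))*j = j + (-3 + (-3 + √(9 + j²)))*j = j + (-6 + √(9 + j²))*j = j + j*(-6 + √(9 + j²)))
y(100)/(-30819) = (100*(-5 + √(9 + 100²)))/(-30819) = (100*(-5 + √(9 + 10000)))*(-1/30819) = (100*(-5 + √10009))*(-1/30819) = (-500 + 100*√10009)*(-1/30819) = 500/30819 - 100*√10009/30819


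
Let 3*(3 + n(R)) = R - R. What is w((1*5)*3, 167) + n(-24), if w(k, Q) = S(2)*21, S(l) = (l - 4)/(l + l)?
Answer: -27/2 ≈ -13.500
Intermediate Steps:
S(l) = (-4 + l)/(2*l) (S(l) = (-4 + l)/((2*l)) = (-4 + l)*(1/(2*l)) = (-4 + l)/(2*l))
w(k, Q) = -21/2 (w(k, Q) = ((½)*(-4 + 2)/2)*21 = ((½)*(½)*(-2))*21 = -½*21 = -21/2)
n(R) = -3 (n(R) = -3 + (R - R)/3 = -3 + (⅓)*0 = -3 + 0 = -3)
w((1*5)*3, 167) + n(-24) = -21/2 - 3 = -27/2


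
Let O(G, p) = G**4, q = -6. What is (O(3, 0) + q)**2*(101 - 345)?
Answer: -1372500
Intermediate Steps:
(O(3, 0) + q)**2*(101 - 345) = (3**4 - 6)**2*(101 - 345) = (81 - 6)**2*(-244) = 75**2*(-244) = 5625*(-244) = -1372500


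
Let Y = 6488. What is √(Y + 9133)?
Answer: √15621 ≈ 124.98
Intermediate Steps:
√(Y + 9133) = √(6488 + 9133) = √15621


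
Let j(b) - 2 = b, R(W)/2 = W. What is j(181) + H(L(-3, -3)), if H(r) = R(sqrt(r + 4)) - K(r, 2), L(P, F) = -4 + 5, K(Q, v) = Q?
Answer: 182 + 2*sqrt(5) ≈ 186.47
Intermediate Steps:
R(W) = 2*W
j(b) = 2 + b
L(P, F) = 1
H(r) = -r + 2*sqrt(4 + r) (H(r) = 2*sqrt(r + 4) - r = 2*sqrt(4 + r) - r = -r + 2*sqrt(4 + r))
j(181) + H(L(-3, -3)) = (2 + 181) + (-1*1 + 2*sqrt(4 + 1)) = 183 + (-1 + 2*sqrt(5)) = 182 + 2*sqrt(5)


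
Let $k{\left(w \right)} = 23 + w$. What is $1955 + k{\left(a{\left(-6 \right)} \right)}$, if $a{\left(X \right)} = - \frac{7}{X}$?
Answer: $\frac{11875}{6} \approx 1979.2$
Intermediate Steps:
$1955 + k{\left(a{\left(-6 \right)} \right)} = 1955 + \left(23 - \frac{7}{-6}\right) = 1955 + \left(23 - - \frac{7}{6}\right) = 1955 + \left(23 + \frac{7}{6}\right) = 1955 + \frac{145}{6} = \frac{11875}{6}$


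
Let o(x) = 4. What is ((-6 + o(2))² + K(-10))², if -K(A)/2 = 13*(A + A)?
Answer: 274576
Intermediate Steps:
K(A) = -52*A (K(A) = -26*(A + A) = -26*2*A = -52*A)
((-6 + o(2))² + K(-10))² = ((-6 + 4)² - 52*(-10))² = ((-2)² + 520)² = (4 + 520)² = 524² = 274576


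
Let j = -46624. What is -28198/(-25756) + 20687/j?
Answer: 4158985/6387488 ≈ 0.65111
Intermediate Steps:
-28198/(-25756) + 20687/j = -28198/(-25756) + 20687/(-46624) = -28198*(-1/25756) + 20687*(-1/46624) = 14099/12878 - 20687/46624 = 4158985/6387488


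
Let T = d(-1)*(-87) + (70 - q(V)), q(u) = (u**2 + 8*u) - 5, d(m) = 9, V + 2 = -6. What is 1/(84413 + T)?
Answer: 1/83705 ≈ 1.1947e-5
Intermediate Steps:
V = -8 (V = -2 - 6 = -8)
q(u) = -5 + u**2 + 8*u
T = -708 (T = 9*(-87) + (70 - (-5 + (-8)**2 + 8*(-8))) = -783 + (70 - (-5 + 64 - 64)) = -783 + (70 - 1*(-5)) = -783 + (70 + 5) = -783 + 75 = -708)
1/(84413 + T) = 1/(84413 - 708) = 1/83705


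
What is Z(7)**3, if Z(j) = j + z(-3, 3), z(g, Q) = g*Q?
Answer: -8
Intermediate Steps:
z(g, Q) = Q*g
Z(j) = -9 + j (Z(j) = j + 3*(-3) = j - 9 = -9 + j)
Z(7)**3 = (-9 + 7)**3 = (-2)**3 = -8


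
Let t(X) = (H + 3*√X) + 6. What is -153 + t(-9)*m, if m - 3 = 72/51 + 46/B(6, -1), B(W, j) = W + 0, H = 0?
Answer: -1369/17 + 1848*I/17 ≈ -80.529 + 108.71*I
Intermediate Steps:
B(W, j) = W
t(X) = 6 + 3*√X (t(X) = (0 + 3*√X) + 6 = 3*√X + 6 = 6 + 3*√X)
m = 616/51 (m = 3 + (72/51 + 46/6) = 3 + (72*(1/51) + 46*(⅙)) = 3 + (24/17 + 23/3) = 3 + 463/51 = 616/51 ≈ 12.078)
-153 + t(-9)*m = -153 + (6 + 3*√(-9))*(616/51) = -153 + (6 + 3*(3*I))*(616/51) = -153 + (6 + 9*I)*(616/51) = -153 + (1232/17 + 1848*I/17) = -1369/17 + 1848*I/17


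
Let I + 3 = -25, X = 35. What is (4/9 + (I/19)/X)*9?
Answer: 344/95 ≈ 3.6211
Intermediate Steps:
I = -28 (I = -3 - 25 = -28)
(4/9 + (I/19)/X)*9 = (4/9 - 28/19/35)*9 = (4*(1/9) - 28*1/19*(1/35))*9 = (4/9 - 28/19*1/35)*9 = (4/9 - 4/95)*9 = (344/855)*9 = 344/95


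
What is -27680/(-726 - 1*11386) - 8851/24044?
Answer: 34895913/18201308 ≈ 1.9172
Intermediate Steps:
-27680/(-726 - 1*11386) - 8851/24044 = -27680/(-726 - 11386) - 8851*1/24044 = -27680/(-12112) - 8851/24044 = -27680*(-1/12112) - 8851/24044 = 1730/757 - 8851/24044 = 34895913/18201308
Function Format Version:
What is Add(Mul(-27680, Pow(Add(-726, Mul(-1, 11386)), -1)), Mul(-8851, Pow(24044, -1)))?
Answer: Rational(34895913, 18201308) ≈ 1.9172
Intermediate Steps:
Add(Mul(-27680, Pow(Add(-726, Mul(-1, 11386)), -1)), Mul(-8851, Pow(24044, -1))) = Add(Mul(-27680, Pow(Add(-726, -11386), -1)), Mul(-8851, Rational(1, 24044))) = Add(Mul(-27680, Pow(-12112, -1)), Rational(-8851, 24044)) = Add(Mul(-27680, Rational(-1, 12112)), Rational(-8851, 24044)) = Add(Rational(1730, 757), Rational(-8851, 24044)) = Rational(34895913, 18201308)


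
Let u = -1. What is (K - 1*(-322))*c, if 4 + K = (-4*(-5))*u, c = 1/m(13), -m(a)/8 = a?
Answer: -149/52 ≈ -2.8654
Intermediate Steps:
m(a) = -8*a
c = -1/104 (c = 1/(-8*13) = 1/(-104) = -1/104 ≈ -0.0096154)
K = -24 (K = -4 - 4*(-5)*(-1) = -4 + 20*(-1) = -4 - 20 = -24)
(K - 1*(-322))*c = (-24 - 1*(-322))*(-1/104) = (-24 + 322)*(-1/104) = 298*(-1/104) = -149/52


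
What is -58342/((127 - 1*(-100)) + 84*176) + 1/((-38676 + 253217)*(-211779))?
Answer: -2650785014703149/682028964647829 ≈ -3.8866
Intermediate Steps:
-58342/((127 - 1*(-100)) + 84*176) + 1/((-38676 + 253217)*(-211779)) = -58342/((127 + 100) + 14784) - 1/211779/214541 = -58342/(227 + 14784) + (1/214541)*(-1/211779) = -58342/15011 - 1/45435278439 = -2650785014703149/682028964647829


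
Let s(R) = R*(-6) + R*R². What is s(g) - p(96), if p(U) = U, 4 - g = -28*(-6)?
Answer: -4410056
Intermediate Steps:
g = -164 (g = 4 - (-28)*(-6) = 4 - 1*168 = 4 - 168 = -164)
s(R) = R³ - 6*R (s(R) = -6*R + R³ = R³ - 6*R)
s(g) - p(96) = -164*(-6 + (-164)²) - 1*96 = -164*(-6 + 26896) - 96 = -164*26890 - 96 = -4409960 - 96 = -4410056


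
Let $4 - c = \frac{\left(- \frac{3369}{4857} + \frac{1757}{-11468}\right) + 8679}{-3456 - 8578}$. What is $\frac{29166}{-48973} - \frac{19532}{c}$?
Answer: $- \frac{19432013028429210826}{4696292025907319} \approx -4137.7$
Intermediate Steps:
$c = \frac{95895534803}{20311961048}$ ($c = 4 - \frac{\left(- \frac{3369}{4857} + \frac{1757}{-11468}\right) + 8679}{-3456 - 8578} = 4 - \frac{\left(\left(-3369\right) \frac{1}{4857} + 1757 \left(- \frac{1}{11468}\right)\right) + 8679}{-12034} = 4 - \left(\left(- \frac{1123}{1619} - \frac{1757}{11468}\right) + 8679\right) \left(- \frac{1}{12034}\right) = 4 - \left(- \frac{15723147}{18566692} + 8679\right) \left(- \frac{1}{12034}\right) = 4 - \frac{161124596721}{18566692} \left(- \frac{1}{12034}\right) = 4 - - \frac{14647690611}{20311961048} = 4 + \frac{14647690611}{20311961048} = \frac{95895534803}{20311961048} \approx 4.7211$)
$\frac{29166}{-48973} - \frac{19532}{c} = \frac{29166}{-48973} - \frac{19532}{\frac{95895534803}{20311961048}} = 29166 \left(- \frac{1}{48973}\right) - \frac{396733223189536}{95895534803} = - \frac{29166}{48973} - \frac{396733223189536}{95895534803} = - \frac{19432013028429210826}{4696292025907319}$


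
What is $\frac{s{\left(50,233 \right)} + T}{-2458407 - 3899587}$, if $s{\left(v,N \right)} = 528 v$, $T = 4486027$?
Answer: $- \frac{4512427}{6357994} \approx -0.70972$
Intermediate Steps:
$\frac{s{\left(50,233 \right)} + T}{-2458407 - 3899587} = \frac{528 \cdot 50 + 4486027}{-2458407 - 3899587} = \frac{26400 + 4486027}{-6357994} = 4512427 \left(- \frac{1}{6357994}\right) = - \frac{4512427}{6357994}$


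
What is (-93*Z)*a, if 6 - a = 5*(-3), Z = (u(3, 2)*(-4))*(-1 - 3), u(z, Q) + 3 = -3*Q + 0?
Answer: 281232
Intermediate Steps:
u(z, Q) = -3 - 3*Q (u(z, Q) = -3 + (-3*Q + 0) = -3 - 3*Q)
Z = -144 (Z = ((-3 - 3*2)*(-4))*(-1 - 3) = ((-3 - 6)*(-4))*(-4) = -9*(-4)*(-4) = 36*(-4) = -144)
a = 21 (a = 6 - 5*(-3) = 6 - 1*(-15) = 6 + 15 = 21)
(-93*Z)*a = -93*(-144)*21 = 13392*21 = 281232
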